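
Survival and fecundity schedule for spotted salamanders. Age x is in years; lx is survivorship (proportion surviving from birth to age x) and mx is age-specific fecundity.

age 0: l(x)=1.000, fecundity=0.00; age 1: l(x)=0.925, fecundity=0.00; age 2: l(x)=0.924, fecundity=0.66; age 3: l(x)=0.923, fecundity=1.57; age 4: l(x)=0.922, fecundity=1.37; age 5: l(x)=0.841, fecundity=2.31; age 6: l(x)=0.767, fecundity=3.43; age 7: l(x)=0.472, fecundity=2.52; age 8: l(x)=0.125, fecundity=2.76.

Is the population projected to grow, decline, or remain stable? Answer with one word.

growing

R0 = Σ lx·mx = 0 + 0 + 0.60984 + 1.44911 + 1.26314 + 1.94271 + 2.63081 + 1.18944 + 0.345 = 9.43005
R0 > 1, so the population is growing.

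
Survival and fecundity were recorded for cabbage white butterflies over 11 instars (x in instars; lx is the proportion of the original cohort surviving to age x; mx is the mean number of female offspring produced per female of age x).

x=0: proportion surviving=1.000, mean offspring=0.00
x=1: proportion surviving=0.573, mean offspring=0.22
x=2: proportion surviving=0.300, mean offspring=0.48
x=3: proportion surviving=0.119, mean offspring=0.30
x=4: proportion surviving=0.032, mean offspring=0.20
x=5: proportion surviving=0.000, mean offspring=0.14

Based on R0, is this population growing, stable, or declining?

R0 = Σ lx·mx = 0 + 0.12606 + 0.144 + 0.0357 + 0.0064 + 0 = 0.31216
R0 < 1, so the population is declining.

declining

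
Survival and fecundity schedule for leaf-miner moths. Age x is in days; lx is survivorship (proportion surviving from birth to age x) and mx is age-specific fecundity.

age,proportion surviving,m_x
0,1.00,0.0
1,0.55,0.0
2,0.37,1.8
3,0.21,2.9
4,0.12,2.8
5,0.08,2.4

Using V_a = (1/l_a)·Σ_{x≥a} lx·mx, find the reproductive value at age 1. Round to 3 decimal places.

3.278

lx·mx for x ≥ 1: 0, 0.666, 0.609, 0.336, 0.192 → sum = 1.803
V_1 = 1.803 / l_1 = 1.803 / 0.55 = 3.278182… → 3.278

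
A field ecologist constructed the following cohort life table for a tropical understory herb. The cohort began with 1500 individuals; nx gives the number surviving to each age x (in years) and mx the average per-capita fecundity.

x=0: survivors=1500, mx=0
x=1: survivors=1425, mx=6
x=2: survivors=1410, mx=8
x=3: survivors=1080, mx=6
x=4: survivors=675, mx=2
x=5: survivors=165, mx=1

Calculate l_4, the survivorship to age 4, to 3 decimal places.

l_4 = n_4/n_0 = 675/1500 = 0.45 → 0.450

0.450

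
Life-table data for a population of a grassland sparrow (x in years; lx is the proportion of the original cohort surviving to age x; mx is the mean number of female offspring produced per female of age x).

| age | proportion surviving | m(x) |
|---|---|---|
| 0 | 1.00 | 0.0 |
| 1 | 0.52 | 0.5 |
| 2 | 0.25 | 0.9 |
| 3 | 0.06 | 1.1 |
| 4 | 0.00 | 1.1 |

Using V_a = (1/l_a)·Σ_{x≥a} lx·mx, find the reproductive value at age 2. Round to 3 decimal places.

lx·mx for x ≥ 2: 0.225, 0.066, 0 → sum = 0.291
V_2 = 0.291 / l_2 = 0.291 / 0.25 = 1.164 → 1.164

1.164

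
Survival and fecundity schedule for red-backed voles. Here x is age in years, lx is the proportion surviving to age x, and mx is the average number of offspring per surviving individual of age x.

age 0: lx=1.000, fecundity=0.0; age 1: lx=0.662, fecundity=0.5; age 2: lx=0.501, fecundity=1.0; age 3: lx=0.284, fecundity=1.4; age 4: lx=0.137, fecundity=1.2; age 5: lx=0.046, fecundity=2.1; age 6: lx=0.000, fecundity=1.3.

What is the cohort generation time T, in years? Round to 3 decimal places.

2.460

lx·mx: 0, 0.331, 0.501, 0.3976, 0.1644, 0.0966, 0 → R0 = 1.4906
x·lx·mx: 0, 0.331, 1.002, 1.1928, 0.6576, 0.483, 0 → Σ = 3.6664
T = 3.6664 / 1.4906 = 2.459681… → 2.460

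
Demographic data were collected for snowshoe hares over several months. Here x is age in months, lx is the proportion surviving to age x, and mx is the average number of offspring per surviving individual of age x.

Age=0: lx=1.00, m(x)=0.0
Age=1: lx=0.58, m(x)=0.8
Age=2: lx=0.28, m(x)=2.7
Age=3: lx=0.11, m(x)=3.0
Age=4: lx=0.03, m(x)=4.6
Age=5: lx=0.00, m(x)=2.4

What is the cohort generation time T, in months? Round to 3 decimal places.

2.084

lx·mx: 0, 0.464, 0.756, 0.33, 0.138, 0 → R0 = 1.688
x·lx·mx: 0, 0.464, 1.512, 0.99, 0.552, 0 → Σ = 3.518
T = 3.518 / 1.688 = 2.084123… → 2.084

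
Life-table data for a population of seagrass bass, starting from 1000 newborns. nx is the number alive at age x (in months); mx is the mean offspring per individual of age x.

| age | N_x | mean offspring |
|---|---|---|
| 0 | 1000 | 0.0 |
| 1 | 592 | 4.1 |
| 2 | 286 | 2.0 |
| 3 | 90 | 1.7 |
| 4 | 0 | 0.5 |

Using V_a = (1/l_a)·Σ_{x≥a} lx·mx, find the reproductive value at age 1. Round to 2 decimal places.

lx = nx/n0 = nx/1000: 1, 0.592, 0.286, 0.09, 0
lx·mx for x ≥ 1: 2.4272, 0.572, 0.153, 0 → sum = 3.1522
V_1 = 3.1522 / l_1 = 3.1522 / 0.592 = 5.324662… → 5.32

5.32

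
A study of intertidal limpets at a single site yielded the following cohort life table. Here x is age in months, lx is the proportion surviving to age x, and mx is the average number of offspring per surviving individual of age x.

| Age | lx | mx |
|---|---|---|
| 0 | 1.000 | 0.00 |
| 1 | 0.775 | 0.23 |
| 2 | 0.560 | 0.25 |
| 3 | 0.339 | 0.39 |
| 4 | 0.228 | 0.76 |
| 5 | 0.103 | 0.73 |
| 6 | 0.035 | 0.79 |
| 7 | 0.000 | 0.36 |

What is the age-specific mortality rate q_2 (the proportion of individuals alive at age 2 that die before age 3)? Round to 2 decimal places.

0.39

q_2 = (l_2 − l_3) / l_2 = (0.56 − 0.339) / 0.56
     = 0.221 / 0.56 = 0.394643… → 0.39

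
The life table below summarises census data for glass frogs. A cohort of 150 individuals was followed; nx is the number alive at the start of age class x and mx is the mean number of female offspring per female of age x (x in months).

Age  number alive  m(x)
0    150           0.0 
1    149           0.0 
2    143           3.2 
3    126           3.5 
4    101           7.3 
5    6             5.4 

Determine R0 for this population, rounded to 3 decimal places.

lx = nx/n0 = nx/150: 1, 0.99333…, 0.95333…, 0.84, 0.67333…, 0.04
lx·mx by age: 0, 0, 3.050667…, 2.94, 4.915333…, 0.216
R0 = Σ lx·mx = 11.122… → 11.122

11.122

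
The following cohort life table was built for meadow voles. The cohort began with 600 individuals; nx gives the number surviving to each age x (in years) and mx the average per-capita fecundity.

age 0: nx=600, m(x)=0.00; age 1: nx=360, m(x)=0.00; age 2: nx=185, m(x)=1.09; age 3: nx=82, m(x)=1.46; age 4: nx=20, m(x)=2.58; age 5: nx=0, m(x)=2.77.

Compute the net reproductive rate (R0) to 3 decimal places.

lx = nx/n0 = nx/600: 1, 0.6, 0.30833…, 0.13667…, 0.03333…, 0
lx·mx by age: 0, 0, 0.336083…, 0.199533…, 0.086…, 0
R0 = Σ lx·mx = 0.621617… → 0.622

0.622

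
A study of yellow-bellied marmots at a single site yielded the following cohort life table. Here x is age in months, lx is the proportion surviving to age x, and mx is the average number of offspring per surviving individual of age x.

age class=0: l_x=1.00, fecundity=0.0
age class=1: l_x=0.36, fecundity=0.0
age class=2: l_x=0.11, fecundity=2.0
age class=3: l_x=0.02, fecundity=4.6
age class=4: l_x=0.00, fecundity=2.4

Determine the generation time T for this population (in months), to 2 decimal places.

2.29

lx·mx: 0, 0, 0.22, 0.092, 0 → R0 = 0.312
x·lx·mx: 0, 0, 0.44, 0.276, 0 → Σ = 0.716
T = 0.716 / 0.312 = 2.294872… → 2.29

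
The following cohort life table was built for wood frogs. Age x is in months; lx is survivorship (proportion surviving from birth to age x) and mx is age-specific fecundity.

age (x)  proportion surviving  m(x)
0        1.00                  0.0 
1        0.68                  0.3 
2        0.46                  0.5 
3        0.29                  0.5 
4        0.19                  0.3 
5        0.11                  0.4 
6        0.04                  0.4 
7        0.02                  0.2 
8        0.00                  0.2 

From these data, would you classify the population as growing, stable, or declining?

declining

R0 = Σ lx·mx = 0 + 0.204 + 0.23 + 0.145 + 0.057 + 0.044 + 0.016 + 0.004 + 0 = 0.7
R0 < 1, so the population is declining.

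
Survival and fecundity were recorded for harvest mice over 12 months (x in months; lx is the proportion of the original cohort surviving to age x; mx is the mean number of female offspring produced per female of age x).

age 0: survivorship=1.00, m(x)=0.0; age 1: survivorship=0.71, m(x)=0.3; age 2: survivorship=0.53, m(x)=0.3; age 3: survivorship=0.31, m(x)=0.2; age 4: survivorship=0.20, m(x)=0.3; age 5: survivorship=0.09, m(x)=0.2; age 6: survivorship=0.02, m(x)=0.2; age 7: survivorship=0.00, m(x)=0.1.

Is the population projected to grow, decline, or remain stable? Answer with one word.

R0 = Σ lx·mx = 0 + 0.213 + 0.159 + 0.062 + 0.06 + 0.018 + 0.004 + 0 = 0.516
R0 < 1, so the population is declining.

declining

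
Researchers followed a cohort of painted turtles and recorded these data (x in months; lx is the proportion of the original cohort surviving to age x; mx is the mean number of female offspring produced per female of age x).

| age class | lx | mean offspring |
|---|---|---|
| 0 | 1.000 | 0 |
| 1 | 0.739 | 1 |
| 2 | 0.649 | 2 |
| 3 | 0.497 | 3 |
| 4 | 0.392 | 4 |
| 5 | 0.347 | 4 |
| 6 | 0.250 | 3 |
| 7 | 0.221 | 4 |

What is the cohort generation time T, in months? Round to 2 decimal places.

lx·mx: 0, 0.739, 1.298, 1.491, 1.568, 1.388, 0.75, 0.884 → R0 = 8.118
x·lx·mx: 0, 0.739, 2.596, 4.473, 6.272, 6.94, 4.5, 6.188 → Σ = 31.708
T = 31.708 / 8.118 = 3.905888… → 3.91

3.91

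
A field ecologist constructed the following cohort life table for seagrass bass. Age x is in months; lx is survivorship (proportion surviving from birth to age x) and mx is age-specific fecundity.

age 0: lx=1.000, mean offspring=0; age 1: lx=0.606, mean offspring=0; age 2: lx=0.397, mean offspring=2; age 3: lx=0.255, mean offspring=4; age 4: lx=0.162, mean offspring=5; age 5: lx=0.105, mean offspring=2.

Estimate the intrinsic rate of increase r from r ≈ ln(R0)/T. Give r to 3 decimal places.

R0 = Σ lx·mx = 0 + 0 + 0.794 + 1.02 + 0.81 + 0.21 = 2.834
Σ x·lx·mx = 8.938; T = 8.938/2.834 = 3.15385…
r ≈ ln(R0)/T = ln(2.834)/3.15385… = 0.33029… → 0.330

0.330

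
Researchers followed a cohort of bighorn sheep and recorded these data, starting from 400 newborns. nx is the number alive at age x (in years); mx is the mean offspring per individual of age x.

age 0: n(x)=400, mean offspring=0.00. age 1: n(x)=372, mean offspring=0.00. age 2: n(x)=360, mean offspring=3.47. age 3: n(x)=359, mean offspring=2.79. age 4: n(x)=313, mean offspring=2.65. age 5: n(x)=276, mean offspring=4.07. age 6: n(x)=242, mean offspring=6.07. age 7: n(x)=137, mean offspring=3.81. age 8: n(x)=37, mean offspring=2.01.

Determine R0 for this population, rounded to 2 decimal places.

lx = nx/n0 = nx/400: 1, 0.93, 0.9, 0.8975, 0.7825, 0.69, 0.605, 0.3425, 0.0925
lx·mx by age: 0, 0, 3.123, 2.504025, 2.073625, 2.8083, 3.67235, 1.304925, 0.185925
R0 = Σ lx·mx = 15.67215 → 15.67

15.67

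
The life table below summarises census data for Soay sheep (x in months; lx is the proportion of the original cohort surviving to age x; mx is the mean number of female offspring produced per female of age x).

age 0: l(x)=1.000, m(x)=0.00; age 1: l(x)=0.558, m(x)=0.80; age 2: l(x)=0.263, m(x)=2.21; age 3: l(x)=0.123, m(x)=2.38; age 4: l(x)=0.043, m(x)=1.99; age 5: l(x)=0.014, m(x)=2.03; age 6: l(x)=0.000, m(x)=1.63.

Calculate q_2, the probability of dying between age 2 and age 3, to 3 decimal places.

q_2 = (l_2 − l_3) / l_2 = (0.263 − 0.123) / 0.263
     = 0.14 / 0.263 = 0.532319… → 0.532

0.532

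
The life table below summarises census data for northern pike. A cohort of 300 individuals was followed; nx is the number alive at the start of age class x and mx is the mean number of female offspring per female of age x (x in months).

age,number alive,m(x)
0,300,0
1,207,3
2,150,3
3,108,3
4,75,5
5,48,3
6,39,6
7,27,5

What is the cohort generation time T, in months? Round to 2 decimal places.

3.09

lx = nx/n0 = nx/300: 1, 0.69, 0.5, 0.36, 0.25, 0.16, 0.13, 0.09
lx·mx: 0, 2.07, 1.5, 1.08, 1.25, 0.48, 0.78, 0.45 → R0 = 7.61
x·lx·mx: 0, 2.07, 3, 3.24, 5, 2.4, 4.68, 3.15 → Σ = 23.54
T = 23.54 / 7.61 = 3.093298… → 3.09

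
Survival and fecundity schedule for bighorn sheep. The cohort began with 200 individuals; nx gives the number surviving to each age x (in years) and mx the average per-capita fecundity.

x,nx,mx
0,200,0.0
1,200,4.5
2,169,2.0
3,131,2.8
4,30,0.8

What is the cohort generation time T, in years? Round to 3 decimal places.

1.702

lx = nx/n0 = nx/200: 1, 1, 0.845, 0.655, 0.15
lx·mx: 0, 4.5, 1.69, 1.834, 0.12 → R0 = 8.144
x·lx·mx: 0, 4.5, 3.38, 5.502, 0.48 → Σ = 13.862
T = 13.862 / 8.144 = 1.702112… → 1.702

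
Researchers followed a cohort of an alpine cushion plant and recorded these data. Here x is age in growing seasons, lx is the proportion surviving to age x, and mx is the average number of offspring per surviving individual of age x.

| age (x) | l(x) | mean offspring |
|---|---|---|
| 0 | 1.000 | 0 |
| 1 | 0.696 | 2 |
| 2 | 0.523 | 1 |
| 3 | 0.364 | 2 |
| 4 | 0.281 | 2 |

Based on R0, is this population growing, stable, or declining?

growing

R0 = Σ lx·mx = 0 + 1.392 + 0.523 + 0.728 + 0.562 = 3.205
R0 > 1, so the population is growing.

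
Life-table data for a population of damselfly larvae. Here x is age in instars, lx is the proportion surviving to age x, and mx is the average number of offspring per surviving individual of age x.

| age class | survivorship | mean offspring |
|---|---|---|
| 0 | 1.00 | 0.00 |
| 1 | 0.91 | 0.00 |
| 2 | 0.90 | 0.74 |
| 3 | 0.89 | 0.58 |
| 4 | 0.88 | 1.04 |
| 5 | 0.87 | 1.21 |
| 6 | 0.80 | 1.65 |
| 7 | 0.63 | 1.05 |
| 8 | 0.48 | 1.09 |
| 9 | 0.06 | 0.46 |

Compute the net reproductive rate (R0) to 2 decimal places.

5.68

lx·mx by age: 0, 0, 0.666, 0.5162, 0.9152, 1.0527, 1.32, 0.6615, 0.5232, 0.0276
R0 = Σ lx·mx = 5.6824 → 5.68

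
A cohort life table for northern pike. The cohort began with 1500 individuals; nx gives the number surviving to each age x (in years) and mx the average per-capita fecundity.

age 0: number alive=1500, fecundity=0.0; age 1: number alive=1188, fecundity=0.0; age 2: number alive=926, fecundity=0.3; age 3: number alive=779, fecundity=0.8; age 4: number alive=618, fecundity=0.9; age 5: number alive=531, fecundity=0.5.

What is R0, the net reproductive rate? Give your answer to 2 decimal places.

lx = nx/n0 = nx/1500: 1, 0.792, 0.61733…, 0.51933…, 0.412, 0.354
lx·mx by age: 0, 0, 0.1852…, 0.415467…, 0.3708, 0.177
R0 = Σ lx·mx = 1.148467… → 1.15

1.15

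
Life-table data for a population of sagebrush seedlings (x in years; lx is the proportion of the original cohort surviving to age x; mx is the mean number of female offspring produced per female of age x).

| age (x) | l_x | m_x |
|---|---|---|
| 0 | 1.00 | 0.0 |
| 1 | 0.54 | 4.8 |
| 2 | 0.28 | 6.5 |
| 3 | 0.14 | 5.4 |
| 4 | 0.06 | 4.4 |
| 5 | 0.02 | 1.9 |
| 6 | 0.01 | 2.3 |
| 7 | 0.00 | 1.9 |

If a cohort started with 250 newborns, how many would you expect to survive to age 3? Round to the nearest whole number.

Expected survivors = N0 · l_3 = 250 × 0.14 = 35 → 35

35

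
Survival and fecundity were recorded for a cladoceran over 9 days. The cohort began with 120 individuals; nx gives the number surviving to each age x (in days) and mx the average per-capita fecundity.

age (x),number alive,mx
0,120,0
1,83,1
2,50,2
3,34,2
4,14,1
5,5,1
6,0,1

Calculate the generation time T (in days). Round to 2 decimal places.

2.10

lx = nx/n0 = nx/120: 1, 0.69167…, 0.41667…, 0.28333…, 0.11667…, 0.04167…, 0
lx·mx: 0, 0.691667…, 0.833333…, 0.566667…, 0.116667…, 0.041667…, 0 → R0 = 2.25…
x·lx·mx: 0, 0.691667…, 1.666667…, 1.7…, 0.466667…, 0.208333…, 0 → Σ = 4.733333…
T = 4.733333… / 2.25… = 2.103704… → 2.10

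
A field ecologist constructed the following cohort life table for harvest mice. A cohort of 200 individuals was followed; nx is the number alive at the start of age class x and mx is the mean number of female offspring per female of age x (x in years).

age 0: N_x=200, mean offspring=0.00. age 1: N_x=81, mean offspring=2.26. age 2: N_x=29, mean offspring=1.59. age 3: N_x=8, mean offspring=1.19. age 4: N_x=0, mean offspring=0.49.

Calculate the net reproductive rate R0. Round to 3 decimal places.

lx = nx/n0 = nx/200: 1, 0.405, 0.145, 0.04, 0
lx·mx by age: 0, 0.9153, 0.23055, 0.0476, 0
R0 = Σ lx·mx = 1.19345 → 1.193

1.193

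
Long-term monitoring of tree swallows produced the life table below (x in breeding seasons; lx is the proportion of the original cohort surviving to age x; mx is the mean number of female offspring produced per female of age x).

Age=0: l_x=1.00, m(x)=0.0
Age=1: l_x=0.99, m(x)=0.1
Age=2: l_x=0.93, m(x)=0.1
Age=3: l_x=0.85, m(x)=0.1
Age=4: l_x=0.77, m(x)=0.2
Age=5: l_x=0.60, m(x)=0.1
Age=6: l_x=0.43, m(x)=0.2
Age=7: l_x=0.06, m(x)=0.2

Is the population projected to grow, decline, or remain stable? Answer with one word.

declining

R0 = Σ lx·mx = 0 + 0.099 + 0.093 + 0.085 + 0.154 + 0.06 + 0.086 + 0.012 = 0.589
R0 < 1, so the population is declining.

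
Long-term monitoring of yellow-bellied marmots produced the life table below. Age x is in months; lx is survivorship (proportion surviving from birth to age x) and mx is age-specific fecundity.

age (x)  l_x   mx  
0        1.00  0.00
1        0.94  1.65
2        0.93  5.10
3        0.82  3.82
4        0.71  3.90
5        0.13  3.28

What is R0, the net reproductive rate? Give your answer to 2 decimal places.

lx·mx by age: 0, 1.551, 4.743, 3.1324, 2.769, 0.4264
R0 = Σ lx·mx = 12.6218 → 12.62

12.62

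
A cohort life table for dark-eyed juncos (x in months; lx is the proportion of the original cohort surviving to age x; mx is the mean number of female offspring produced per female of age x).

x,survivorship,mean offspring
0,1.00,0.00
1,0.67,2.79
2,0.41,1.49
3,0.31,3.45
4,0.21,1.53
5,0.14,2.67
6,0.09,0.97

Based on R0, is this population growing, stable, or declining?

growing

R0 = Σ lx·mx = 0 + 1.8693 + 0.6109 + 1.0695 + 0.3213 + 0.3738 + 0.0873 = 4.3321
R0 > 1, so the population is growing.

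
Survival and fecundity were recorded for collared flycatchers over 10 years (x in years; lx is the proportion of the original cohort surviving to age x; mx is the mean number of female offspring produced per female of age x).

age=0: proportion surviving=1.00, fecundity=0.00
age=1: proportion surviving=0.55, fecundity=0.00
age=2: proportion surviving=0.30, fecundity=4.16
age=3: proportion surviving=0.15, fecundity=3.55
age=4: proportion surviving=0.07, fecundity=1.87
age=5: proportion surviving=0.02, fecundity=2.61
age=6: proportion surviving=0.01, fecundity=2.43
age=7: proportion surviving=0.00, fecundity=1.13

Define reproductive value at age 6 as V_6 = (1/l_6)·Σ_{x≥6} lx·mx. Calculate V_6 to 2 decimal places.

2.43

lx·mx for x ≥ 6: 0.0243, 0 → sum = 0.0243
V_6 = 0.0243 / l_6 = 0.0243 / 0.01 = 2.43 → 2.43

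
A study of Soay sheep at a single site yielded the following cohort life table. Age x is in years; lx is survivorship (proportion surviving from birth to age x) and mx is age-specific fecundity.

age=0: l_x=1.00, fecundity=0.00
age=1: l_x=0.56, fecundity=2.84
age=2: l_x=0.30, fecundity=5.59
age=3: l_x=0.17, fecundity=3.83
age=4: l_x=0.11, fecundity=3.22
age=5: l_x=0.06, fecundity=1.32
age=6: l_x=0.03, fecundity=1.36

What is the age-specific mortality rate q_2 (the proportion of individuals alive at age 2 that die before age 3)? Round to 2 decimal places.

0.43

q_2 = (l_2 − l_3) / l_2 = (0.3 − 0.17) / 0.3
     = 0.13 / 0.3 = 0.433333… → 0.43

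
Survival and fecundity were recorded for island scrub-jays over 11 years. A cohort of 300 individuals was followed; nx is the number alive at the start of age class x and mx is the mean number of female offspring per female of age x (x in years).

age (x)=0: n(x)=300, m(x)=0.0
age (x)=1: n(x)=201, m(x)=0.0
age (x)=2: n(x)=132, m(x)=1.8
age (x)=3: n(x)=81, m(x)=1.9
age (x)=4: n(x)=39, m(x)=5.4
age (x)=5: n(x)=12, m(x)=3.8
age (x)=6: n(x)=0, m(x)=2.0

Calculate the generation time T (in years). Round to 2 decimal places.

lx = nx/n0 = nx/300: 1, 0.67, 0.44, 0.27, 0.13, 0.04, 0
lx·mx: 0, 0, 0.792, 0.513, 0.702, 0.152, 0 → R0 = 2.159
x·lx·mx: 0, 0, 1.584, 1.539, 2.808, 0.76, 0 → Σ = 6.691
T = 6.691 / 2.159 = 3.09912… → 3.10

3.10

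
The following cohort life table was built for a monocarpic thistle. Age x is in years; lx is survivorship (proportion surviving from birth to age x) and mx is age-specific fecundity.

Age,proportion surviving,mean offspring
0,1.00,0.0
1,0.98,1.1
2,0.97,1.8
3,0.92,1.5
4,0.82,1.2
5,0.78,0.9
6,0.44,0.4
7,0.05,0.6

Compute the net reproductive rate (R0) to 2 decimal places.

lx·mx by age: 0, 1.078, 1.746, 1.38, 0.984, 0.702, 0.176, 0.03
R0 = Σ lx·mx = 6.096 → 6.10

6.10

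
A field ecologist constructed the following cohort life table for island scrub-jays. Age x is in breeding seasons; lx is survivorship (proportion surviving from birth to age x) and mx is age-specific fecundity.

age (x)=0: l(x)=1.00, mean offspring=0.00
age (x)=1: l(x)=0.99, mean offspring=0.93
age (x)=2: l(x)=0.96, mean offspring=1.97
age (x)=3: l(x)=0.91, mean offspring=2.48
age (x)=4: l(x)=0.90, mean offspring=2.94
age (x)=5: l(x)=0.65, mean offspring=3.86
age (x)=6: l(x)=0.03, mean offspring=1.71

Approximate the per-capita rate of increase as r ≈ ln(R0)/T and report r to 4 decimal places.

R0 = Σ lx·mx = 0 + 0.9207 + 1.8912 + 2.2568 + 2.646 + 2.509 + 0.0513 = 10.275
Σ x·lx·mx = 34.9103; T = 34.9103/10.275 = 3.3976…
r ≈ ln(R0)/T = ln(10.275)/3.3976… = 0.685695… → 0.6857

0.6857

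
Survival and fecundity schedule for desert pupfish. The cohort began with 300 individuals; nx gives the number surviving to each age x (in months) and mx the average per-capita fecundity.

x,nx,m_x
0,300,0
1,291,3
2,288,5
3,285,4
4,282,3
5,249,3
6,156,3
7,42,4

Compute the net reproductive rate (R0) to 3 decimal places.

18.940

lx = nx/n0 = nx/300: 1, 0.97, 0.96, 0.95, 0.94, 0.83, 0.52, 0.14
lx·mx by age: 0, 2.91, 4.8, 3.8, 2.82, 2.49, 1.56, 0.56
R0 = Σ lx·mx = 18.94 → 18.940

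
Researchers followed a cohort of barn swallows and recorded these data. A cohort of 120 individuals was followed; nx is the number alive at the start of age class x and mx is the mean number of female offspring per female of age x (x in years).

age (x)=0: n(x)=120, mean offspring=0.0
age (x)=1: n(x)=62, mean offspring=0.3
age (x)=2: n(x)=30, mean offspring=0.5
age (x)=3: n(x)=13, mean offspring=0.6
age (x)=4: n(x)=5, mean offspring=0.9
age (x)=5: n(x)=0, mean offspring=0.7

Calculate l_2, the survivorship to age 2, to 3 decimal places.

l_2 = n_2/n_0 = 30/120 = 0.25 → 0.250

0.250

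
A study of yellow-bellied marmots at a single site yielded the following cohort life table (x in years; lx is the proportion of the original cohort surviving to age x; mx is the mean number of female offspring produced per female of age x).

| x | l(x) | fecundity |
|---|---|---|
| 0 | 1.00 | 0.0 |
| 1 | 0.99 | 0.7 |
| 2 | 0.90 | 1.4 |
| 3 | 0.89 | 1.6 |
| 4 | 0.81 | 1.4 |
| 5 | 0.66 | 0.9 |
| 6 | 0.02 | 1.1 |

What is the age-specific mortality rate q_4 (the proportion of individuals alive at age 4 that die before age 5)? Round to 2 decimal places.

q_4 = (l_4 − l_5) / l_4 = (0.81 − 0.66) / 0.81
     = 0.15 / 0.81 = 0.185185… → 0.19

0.19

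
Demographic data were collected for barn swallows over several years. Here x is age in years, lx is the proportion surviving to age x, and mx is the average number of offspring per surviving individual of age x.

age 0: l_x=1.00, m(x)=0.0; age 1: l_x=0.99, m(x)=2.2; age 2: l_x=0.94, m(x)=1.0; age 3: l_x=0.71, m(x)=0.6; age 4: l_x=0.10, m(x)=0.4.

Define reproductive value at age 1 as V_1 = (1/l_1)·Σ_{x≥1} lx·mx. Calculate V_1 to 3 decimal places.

lx·mx for x ≥ 1: 2.178, 0.94, 0.426, 0.04 → sum = 3.584
V_1 = 3.584 / l_1 = 3.584 / 0.99 = 3.620202… → 3.620

3.620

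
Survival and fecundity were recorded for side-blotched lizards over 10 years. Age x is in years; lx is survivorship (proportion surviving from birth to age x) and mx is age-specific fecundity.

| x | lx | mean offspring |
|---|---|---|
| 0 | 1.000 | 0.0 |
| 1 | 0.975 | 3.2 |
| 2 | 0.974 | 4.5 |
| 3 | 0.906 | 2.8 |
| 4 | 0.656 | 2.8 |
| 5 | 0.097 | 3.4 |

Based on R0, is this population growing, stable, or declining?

R0 = Σ lx·mx = 0 + 3.12 + 4.383 + 2.5368 + 1.8368 + 0.3298 = 12.2064
R0 > 1, so the population is growing.

growing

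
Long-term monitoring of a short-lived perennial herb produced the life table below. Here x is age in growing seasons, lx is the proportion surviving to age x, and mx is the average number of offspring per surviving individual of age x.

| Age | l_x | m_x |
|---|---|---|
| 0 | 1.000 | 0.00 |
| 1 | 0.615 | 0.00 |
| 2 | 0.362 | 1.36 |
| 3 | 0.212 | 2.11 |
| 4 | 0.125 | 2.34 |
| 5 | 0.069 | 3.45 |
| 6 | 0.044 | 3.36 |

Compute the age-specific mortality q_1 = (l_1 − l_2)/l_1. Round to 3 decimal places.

0.411

q_1 = (l_1 − l_2) / l_1 = (0.615 − 0.362) / 0.615
     = 0.253 / 0.615 = 0.411382… → 0.411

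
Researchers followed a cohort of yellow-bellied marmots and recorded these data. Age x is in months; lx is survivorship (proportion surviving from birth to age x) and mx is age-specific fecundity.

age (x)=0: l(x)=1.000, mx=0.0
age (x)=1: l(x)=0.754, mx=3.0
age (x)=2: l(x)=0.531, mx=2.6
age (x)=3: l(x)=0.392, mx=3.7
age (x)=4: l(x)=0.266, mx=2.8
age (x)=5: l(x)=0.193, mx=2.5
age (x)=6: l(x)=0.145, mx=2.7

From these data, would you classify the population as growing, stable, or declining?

growing

R0 = Σ lx·mx = 0 + 2.262 + 1.3806 + 1.4504 + 0.7448 + 0.4825 + 0.3915 = 6.7118
R0 > 1, so the population is growing.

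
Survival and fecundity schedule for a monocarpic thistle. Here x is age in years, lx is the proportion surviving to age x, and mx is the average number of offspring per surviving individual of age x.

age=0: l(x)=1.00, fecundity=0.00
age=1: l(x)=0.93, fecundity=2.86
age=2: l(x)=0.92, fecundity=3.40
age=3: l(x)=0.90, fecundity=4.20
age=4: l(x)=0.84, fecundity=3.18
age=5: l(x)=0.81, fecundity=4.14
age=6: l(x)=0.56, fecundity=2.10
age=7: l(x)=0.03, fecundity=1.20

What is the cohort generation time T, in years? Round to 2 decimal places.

lx·mx: 0, 2.6598, 3.128, 3.78, 2.6712, 3.3534, 1.176, 0.036 → R0 = 16.8044
x·lx·mx: 0, 2.6598, 6.256, 11.34, 10.6848, 16.767, 7.056, 0.252 → Σ = 55.0156
T = 55.0156 / 16.8044 = 3.273881… → 3.27

3.27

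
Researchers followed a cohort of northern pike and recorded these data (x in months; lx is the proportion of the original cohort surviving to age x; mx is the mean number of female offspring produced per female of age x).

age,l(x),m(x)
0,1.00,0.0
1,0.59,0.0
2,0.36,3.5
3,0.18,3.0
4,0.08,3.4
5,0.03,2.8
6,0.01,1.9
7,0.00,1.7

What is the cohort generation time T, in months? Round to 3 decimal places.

lx·mx: 0, 0, 1.26, 0.54, 0.272, 0.084, 0.019, 0 → R0 = 2.175
x·lx·mx: 0, 0, 2.52, 1.62, 1.088, 0.42, 0.114, 0 → Σ = 5.762
T = 5.762 / 2.175 = 2.649195… → 2.649

2.649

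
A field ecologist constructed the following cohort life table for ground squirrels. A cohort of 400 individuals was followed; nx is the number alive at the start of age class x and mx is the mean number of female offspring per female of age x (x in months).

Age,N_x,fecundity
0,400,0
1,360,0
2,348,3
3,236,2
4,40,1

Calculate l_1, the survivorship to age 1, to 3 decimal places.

l_1 = n_1/n_0 = 360/400 = 0.9 → 0.900

0.900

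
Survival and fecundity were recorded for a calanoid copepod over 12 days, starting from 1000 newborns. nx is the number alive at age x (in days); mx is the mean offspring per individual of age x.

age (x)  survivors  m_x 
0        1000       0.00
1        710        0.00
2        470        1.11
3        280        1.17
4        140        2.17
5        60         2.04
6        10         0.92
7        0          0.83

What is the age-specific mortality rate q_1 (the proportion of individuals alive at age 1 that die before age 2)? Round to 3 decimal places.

lx = nx/n0 = nx/1000: 1, 0.71, 0.47, 0.28, 0.14, 0.06, 0.01, 0
q_1 = (l_1 − l_2) / l_1 = (0.71 − 0.47) / 0.71
     = 0.24 / 0.71 = 0.338028… → 0.338

0.338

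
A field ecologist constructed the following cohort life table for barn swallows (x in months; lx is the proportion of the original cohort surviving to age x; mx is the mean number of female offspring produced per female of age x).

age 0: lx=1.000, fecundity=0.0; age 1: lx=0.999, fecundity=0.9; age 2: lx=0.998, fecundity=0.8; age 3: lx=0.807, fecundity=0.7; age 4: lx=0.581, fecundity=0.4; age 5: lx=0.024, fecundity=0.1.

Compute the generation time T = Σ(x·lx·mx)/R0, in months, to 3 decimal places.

lx·mx: 0, 0.8991, 0.7984, 0.5649, 0.2324, 0.0024 → R0 = 2.4972
x·lx·mx: 0, 0.8991, 1.5968, 1.6947, 0.9296, 0.012 → Σ = 5.1322
T = 5.1322 / 2.4972 = 2.055182… → 2.055

2.055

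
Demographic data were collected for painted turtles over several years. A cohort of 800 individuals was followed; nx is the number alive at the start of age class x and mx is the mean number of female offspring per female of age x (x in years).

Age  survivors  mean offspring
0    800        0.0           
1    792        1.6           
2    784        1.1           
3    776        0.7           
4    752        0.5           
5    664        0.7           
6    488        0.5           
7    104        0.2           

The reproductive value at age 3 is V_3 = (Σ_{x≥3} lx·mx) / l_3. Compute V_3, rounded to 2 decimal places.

lx = nx/n0 = nx/800: 1, 0.99, 0.98, 0.97, 0.94, 0.83, 0.61, 0.13
lx·mx for x ≥ 3: 0.679, 0.47, 0.581, 0.305, 0.026 → sum = 2.061
V_3 = 2.061 / l_3 = 2.061 / 0.97 = 2.124742… → 2.12

2.12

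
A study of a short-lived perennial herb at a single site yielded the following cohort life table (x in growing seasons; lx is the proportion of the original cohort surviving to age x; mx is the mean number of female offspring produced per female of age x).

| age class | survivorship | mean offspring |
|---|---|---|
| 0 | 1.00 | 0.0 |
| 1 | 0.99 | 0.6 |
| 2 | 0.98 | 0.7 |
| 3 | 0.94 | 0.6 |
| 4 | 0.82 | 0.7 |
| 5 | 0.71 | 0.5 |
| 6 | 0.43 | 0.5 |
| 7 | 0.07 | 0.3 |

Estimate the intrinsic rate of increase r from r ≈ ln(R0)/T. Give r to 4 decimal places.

R0 = Σ lx·mx = 0 + 0.594 + 0.686 + 0.564 + 0.574 + 0.355 + 0.215 + 0.021 = 3.009
Σ x·lx·mx = 9.166; T = 9.166/3.009 = 3.04619…
r ≈ ln(R0)/T = ln(3.009)/3.04619… = 0.361634… → 0.3616

0.3616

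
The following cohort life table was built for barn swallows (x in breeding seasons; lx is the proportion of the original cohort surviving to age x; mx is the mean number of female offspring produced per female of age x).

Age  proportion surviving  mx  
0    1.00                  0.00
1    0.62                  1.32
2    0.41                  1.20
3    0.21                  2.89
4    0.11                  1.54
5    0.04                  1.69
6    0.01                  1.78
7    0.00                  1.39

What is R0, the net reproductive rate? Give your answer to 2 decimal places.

2.17

lx·mx by age: 0, 0.8184, 0.492, 0.6069, 0.1694, 0.0676, 0.0178, 0
R0 = Σ lx·mx = 2.1721 → 2.17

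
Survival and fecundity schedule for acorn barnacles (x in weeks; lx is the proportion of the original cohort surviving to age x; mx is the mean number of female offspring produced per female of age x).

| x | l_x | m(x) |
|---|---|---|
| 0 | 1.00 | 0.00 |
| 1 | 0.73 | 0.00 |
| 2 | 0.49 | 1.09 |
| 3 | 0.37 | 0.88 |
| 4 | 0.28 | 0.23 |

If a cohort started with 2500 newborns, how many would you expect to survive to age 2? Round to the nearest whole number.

Expected survivors = N0 · l_2 = 2500 × 0.49 = 1225 → 1225

1225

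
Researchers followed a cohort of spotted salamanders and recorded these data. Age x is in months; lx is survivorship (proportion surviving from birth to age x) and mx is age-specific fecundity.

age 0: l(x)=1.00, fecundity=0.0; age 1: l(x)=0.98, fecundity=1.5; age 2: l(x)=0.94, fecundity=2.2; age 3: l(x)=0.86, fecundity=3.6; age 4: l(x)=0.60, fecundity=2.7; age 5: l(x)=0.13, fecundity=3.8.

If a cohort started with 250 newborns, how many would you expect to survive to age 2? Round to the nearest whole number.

Expected survivors = N0 · l_2 = 250 × 0.94 = 235 → 235

235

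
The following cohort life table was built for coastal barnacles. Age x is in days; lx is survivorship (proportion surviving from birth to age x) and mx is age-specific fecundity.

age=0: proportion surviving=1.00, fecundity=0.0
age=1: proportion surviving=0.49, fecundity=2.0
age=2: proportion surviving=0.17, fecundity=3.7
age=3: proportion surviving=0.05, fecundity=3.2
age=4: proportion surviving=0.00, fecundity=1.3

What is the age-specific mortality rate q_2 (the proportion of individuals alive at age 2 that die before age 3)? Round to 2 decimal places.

q_2 = (l_2 − l_3) / l_2 = (0.17 − 0.05) / 0.17
     = 0.12 / 0.17 = 0.705882… → 0.71

0.71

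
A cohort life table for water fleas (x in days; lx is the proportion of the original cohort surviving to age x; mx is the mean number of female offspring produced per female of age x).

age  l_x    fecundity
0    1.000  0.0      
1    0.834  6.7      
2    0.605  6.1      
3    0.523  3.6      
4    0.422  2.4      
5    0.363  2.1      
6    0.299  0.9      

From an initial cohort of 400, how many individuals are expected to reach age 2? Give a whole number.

Expected survivors = N0 · l_2 = 400 × 0.605 = 242 → 242

242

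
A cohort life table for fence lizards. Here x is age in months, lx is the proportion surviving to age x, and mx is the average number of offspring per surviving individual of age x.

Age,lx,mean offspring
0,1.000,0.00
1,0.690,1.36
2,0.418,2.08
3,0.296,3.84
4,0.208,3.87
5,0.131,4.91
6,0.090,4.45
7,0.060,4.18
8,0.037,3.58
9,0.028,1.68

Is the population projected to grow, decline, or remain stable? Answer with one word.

growing

R0 = Σ lx·mx = 0 + 0.9384 + 0.86944 + 1.13664 + 0.80496 + 0.64321 + 0.4005 + 0.2508 + 0.13246 + 0.04704 = 5.22345
R0 > 1, so the population is growing.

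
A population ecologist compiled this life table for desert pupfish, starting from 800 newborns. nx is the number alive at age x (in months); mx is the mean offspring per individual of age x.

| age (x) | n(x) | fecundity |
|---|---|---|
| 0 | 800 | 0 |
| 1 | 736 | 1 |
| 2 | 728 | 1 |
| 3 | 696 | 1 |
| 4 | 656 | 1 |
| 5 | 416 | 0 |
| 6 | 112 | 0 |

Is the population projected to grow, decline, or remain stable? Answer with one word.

lx = nx/n0 = nx/800: 1, 0.92, 0.91, 0.87, 0.82, 0.52, 0.14
R0 = Σ lx·mx = 0 + 0.92 + 0.91 + 0.87 + 0.82 + 0 + 0 = 3.52
R0 > 1, so the population is growing.

growing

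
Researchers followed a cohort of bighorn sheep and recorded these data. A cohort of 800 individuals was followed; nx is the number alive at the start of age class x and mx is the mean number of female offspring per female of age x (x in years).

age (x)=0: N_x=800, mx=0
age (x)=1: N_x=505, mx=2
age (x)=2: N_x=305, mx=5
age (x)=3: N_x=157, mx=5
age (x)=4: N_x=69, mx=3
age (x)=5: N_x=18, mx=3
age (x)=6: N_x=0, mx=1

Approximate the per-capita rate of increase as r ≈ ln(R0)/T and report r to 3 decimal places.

lx = nx/n0 = nx/800: 1, 0.63125, 0.38125, 0.19625, 0.08625, 0.0225, 0
R0 = Σ lx·mx = 0 + 1.2625 + 1.90625 + 0.98125 + 0.25875 + 0.0675 + 0 = 4.47625
Σ x·lx·mx = 9.39125; T = 9.39125/4.47625 = 2.09802…
r ≈ ln(R0)/T = ln(4.47625)/2.09802… = 0.71438… → 0.714

0.714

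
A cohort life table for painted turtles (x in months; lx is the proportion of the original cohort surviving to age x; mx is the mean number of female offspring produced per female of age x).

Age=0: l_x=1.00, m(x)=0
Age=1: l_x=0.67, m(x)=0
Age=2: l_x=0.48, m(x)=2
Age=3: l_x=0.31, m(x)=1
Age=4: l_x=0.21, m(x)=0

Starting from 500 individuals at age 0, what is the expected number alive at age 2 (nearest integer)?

240

Expected survivors = N0 · l_2 = 500 × 0.48 = 240 → 240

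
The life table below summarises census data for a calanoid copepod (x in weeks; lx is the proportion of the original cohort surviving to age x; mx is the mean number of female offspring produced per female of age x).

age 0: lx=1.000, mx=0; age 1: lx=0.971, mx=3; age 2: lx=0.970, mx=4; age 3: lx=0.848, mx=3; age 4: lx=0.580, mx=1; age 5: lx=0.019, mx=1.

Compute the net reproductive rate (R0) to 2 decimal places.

9.94

lx·mx by age: 0, 2.913, 3.88, 2.544, 0.58, 0.019
R0 = Σ lx·mx = 9.936 → 9.94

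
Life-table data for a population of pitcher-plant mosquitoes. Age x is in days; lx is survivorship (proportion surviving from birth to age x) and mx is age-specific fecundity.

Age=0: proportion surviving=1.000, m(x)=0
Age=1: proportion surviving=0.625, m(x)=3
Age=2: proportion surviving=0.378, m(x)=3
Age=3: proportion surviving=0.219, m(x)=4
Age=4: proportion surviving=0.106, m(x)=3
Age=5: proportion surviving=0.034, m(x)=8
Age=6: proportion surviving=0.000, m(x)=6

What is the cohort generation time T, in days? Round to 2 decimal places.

lx·mx: 0, 1.875, 1.134, 0.876, 0.318, 0.272, 0 → R0 = 4.475
x·lx·mx: 0, 1.875, 2.268, 2.628, 1.272, 1.36, 0 → Σ = 9.403
T = 9.403 / 4.475 = 2.101229… → 2.10

2.10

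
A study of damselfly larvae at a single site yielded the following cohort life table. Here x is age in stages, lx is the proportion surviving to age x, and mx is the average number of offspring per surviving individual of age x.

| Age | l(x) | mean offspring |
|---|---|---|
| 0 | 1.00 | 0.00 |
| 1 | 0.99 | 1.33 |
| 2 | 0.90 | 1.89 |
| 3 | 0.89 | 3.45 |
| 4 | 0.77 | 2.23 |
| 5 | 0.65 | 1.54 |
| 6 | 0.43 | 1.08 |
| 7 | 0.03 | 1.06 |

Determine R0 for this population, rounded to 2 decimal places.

9.30

lx·mx by age: 0, 1.3167, 1.701, 3.0705, 1.7171, 1.001, 0.4644, 0.0318
R0 = Σ lx·mx = 9.3025 → 9.30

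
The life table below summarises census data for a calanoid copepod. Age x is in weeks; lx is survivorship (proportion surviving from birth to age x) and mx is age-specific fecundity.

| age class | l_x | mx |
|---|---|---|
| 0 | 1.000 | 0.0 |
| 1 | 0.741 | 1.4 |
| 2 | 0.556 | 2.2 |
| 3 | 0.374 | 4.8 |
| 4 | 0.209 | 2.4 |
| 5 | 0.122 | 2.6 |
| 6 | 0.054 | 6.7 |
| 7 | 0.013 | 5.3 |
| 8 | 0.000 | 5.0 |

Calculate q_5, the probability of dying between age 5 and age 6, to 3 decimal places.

q_5 = (l_5 − l_6) / l_5 = (0.122 − 0.054) / 0.122
     = 0.068 / 0.122 = 0.557377… → 0.557

0.557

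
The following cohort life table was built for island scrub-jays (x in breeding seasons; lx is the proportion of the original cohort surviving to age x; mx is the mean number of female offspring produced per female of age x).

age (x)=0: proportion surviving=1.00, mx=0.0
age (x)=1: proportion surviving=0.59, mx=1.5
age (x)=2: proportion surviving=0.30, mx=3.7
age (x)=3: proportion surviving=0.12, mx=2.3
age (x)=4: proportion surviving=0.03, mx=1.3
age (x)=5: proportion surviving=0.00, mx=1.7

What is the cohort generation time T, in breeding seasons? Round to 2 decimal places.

1.77

lx·mx: 0, 0.885, 1.11, 0.276, 0.039, 0 → R0 = 2.31
x·lx·mx: 0, 0.885, 2.22, 0.828, 0.156, 0 → Σ = 4.089
T = 4.089 / 2.31 = 1.77013… → 1.77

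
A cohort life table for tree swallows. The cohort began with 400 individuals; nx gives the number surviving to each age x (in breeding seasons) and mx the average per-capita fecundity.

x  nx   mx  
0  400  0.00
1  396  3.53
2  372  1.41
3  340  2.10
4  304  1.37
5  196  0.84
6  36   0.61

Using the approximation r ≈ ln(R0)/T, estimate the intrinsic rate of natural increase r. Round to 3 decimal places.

0.940

lx = nx/n0 = nx/400: 1, 0.99, 0.93, 0.85, 0.76, 0.49, 0.09
R0 = Σ lx·mx = 0 + 3.4947 + 1.3113 + 1.785 + 1.0412 + 0.4116 + 0.0549 = 8.0987
Σ x·lx·mx = 18.0245; T = 18.0245/8.0987 = 2.2256…
r ≈ ln(R0)/T = ln(8.0987)/2.2256… = 0.93984… → 0.940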